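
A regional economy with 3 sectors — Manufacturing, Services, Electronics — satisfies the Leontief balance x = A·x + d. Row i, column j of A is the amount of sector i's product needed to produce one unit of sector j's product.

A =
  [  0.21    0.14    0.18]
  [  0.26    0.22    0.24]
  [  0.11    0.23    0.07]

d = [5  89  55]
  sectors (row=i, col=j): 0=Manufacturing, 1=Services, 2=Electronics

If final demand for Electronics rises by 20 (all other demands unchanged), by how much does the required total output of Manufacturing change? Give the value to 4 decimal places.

7.4726

Form M = I − A:
  [  0.79   -0.14   -0.18]
  [ -0.26    0.78   -0.24]
  [ -0.11   -0.23    0.93]
Leontief inverse L = M⁻¹:
  [  1.4391    0.3685    0.3736]
  [  0.5759    1.5351    0.5076]
  [  0.3126    0.4232    1.2450]
Total output x = L · d:
  x_0 = 1.4391·5 + 0.3685·89 + 0.3736·55 = 60.5396
  x_1 = 0.5759·5 + 1.5351·89 + 0.5076·55 = 167.4227
  x_2 = 0.3126·5 + 0.4232·89 + 1.2450·55 = 107.7060
Δx_0 = L[0,2] · Δd_2 = 0.3736 · 20 = 7.4726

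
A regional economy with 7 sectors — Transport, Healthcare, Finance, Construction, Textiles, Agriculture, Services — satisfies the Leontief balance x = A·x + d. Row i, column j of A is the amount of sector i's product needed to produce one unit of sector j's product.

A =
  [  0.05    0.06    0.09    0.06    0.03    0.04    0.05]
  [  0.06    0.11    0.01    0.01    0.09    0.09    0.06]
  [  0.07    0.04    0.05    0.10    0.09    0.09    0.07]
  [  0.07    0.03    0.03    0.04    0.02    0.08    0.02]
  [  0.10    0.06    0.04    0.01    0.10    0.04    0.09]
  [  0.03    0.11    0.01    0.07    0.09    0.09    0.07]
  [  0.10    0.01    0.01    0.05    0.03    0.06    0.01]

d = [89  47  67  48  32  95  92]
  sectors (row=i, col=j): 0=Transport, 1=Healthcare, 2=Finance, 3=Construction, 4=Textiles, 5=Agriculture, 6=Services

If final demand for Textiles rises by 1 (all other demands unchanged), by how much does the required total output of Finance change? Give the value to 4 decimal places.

0.1429

Form M = I − A:
  [  0.95   -0.06   -0.09   -0.06   -0.03   -0.04   -0.05]
  [ -0.06    0.89   -0.01   -0.01   -0.09   -0.09   -0.06]
  [ -0.07   -0.04    0.95   -0.10   -0.09   -0.09   -0.07]
  [ -0.07   -0.03   -0.03    0.96   -0.02   -0.08   -0.02]
  [ -0.10   -0.06   -0.04   -0.01    0.90   -0.04   -0.09]
  [ -0.03   -0.11   -0.01   -0.07   -0.09    0.91   -0.07]
  [ -0.10   -0.01   -0.01   -0.05   -0.03   -0.06    0.99]
Leontief inverse L = M⁻¹:
  [  1.0928    0.0981    0.1122    0.0923    0.0709    0.0856    0.0834]
  [  0.1086    1.1615    0.0322    0.0392    0.1412    0.1392    0.1016]
  [  0.1272    0.0909    1.0788    0.1395    0.1429    0.1474    0.1144]
  [  0.0998    0.0628    0.0476    1.0648    0.0510    0.1142    0.0464]
  [  0.1519    0.1042    0.0674    0.0426    1.1473    0.0864    0.1300]
  [  0.0831    0.1628    0.0320    0.1010    0.1427    1.1444    0.1122]
  [  0.1274    0.0388    0.0289    0.0723    0.0560    0.0893    1.0338]
Total output x = L · d:
  x_0 = 1.0928·89 + 0.0981·47 + 0.1122·67 + 0.0923·48 + 0.0709·32 + 0.0856·95 + 0.0834·92 = 131.9011
  x_1 = 0.1086·89 + 1.1615·47 + 0.0322·67 + 0.0392·48 + 0.1412·32 + 0.1392·95 + 0.1016·92 = 95.3841
  x_2 = 0.1272·89 + 0.0909·47 + 1.0788·67 + 0.1395·48 + 0.1429·32 + 0.1474·95 + 0.1144·92 = 123.6726
  x_3 = 0.0998·89 + 0.0628·47 + 0.0476·67 + 1.0648·48 + 0.0510·32 + 0.1142·95 + 0.0464·92 = 82.8878
  x_4 = 0.1519·89 + 0.1042·47 + 0.0674·67 + 0.0426·48 + 1.1473·32 + 0.0864·95 + 0.1300·92 = 81.8565
  x_5 = 0.0831·89 + 0.1628·47 + 0.0320·67 + 0.1010·48 + 0.1427·32 + 1.1444·95 + 0.1122·92 = 145.6400
  x_6 = 0.1274·89 + 0.0388·47 + 0.0289·67 + 0.0723·48 + 0.0560·32 + 0.0893·95 + 1.0338·92 = 123.9588
Δx_2 = L[2,4] · Δd_4 = 0.1429 · 1 = 0.1429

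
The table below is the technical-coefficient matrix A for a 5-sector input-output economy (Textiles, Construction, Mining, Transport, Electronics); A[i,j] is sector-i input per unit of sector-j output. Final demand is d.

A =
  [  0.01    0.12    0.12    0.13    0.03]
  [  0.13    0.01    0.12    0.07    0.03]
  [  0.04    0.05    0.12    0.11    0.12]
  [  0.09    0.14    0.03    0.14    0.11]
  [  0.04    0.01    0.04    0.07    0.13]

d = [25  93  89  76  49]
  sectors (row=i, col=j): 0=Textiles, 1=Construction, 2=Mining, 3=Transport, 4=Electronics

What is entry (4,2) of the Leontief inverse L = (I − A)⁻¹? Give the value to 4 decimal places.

Form M = I − A:
  [  0.99   -0.12   -0.12   -0.13   -0.03]
  [ -0.13    0.99   -0.12   -0.07   -0.03]
  [ -0.04   -0.05    0.88   -0.11   -0.12]
  [ -0.09   -0.14   -0.03    0.86   -0.11]
  [ -0.04   -0.01   -0.04   -0.07    0.87]
Leontief inverse L = M⁻¹:
  [  1.0617    0.1676    0.1788    0.2046    0.0929]
  [  0.1623    1.0593    0.1752    0.1400    0.0840]
  [  0.0852    0.0981    1.1765    0.1870    0.1922]
  [  0.1490    0.1986    0.0975    1.2287    0.1808]
  [  0.0666    0.0404    0.0722    0.1185    1.1780]
Total output x = L · d:
  x_0 = 1.0617·25 + 0.1676·93 + 0.1788·89 + 0.2046·76 + 0.0929·49 = 78.1430
  x_1 = 0.1623·25 + 1.0593·93 + 0.1752·89 + 0.1400·76 + 0.0840·49 = 132.9134
  x_2 = 0.0852·25 + 0.0981·93 + 1.1765·89 + 0.1870·76 + 0.1922·49 = 139.5926
  x_3 = 0.1490·25 + 0.1986·93 + 0.0975·89 + 1.2287·76 + 0.1808·49 = 133.1061
  x_4 = 0.0666·25 + 0.0404·93 + 0.0722·89 + 0.1185·76 + 1.1780·49 = 78.5701

L[4,2] = 0.0722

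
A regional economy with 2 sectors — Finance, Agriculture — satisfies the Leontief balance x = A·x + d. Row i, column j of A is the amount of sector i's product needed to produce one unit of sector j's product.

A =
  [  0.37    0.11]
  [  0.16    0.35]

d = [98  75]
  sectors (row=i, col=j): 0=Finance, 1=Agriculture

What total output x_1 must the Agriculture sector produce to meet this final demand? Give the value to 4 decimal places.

Form M = I − A:
  [  0.63   -0.11]
  [ -0.16    0.65]
Leontief inverse L = M⁻¹:
  [  1.6586    0.2807]
  [  0.4083    1.6076]
Total output x = L · d:
  x_0 = 1.6586·98 + 0.2807·75 = 183.5928
  x_1 = 0.4083·98 + 1.6076·75 = 160.5767

160.5767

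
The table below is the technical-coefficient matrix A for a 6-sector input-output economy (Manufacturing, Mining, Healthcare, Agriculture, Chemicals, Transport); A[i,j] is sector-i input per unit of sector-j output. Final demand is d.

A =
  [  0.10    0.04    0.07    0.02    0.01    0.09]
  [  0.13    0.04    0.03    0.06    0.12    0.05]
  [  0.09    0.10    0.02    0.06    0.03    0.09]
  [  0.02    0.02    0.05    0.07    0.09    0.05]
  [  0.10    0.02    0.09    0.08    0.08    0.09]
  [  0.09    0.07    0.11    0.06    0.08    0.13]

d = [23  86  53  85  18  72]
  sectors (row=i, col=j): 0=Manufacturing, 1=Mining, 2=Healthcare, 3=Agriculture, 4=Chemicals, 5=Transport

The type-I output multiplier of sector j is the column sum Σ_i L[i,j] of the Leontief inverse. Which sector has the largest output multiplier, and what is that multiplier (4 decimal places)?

Form M = I − A:
  [  0.90   -0.04   -0.07   -0.02   -0.01   -0.09]
  [ -0.13    0.96   -0.03   -0.06   -0.12   -0.05]
  [ -0.09   -0.10    0.98   -0.06   -0.03   -0.09]
  [ -0.02   -0.02   -0.05    0.93   -0.09   -0.05]
  [ -0.10   -0.02   -0.09   -0.08    0.92   -0.09]
  [ -0.09   -0.07   -0.11   -0.06   -0.08    0.87]
Leontief inverse L = M⁻¹:
  [  1.1520    0.0713    0.1068    0.0490    0.0424    0.1415]
  [  0.1945    1.0718    0.0795    0.0998    0.1641    0.1126]
  [  0.1505    0.1313    1.0635    0.0963    0.0756    0.1465]
  [  0.0625    0.0438    0.0840    1.1017    0.1251    0.0939]
  [  0.1666    0.0593    0.1414    0.1237    1.1270    0.1590]
  [  0.1735    0.1187    0.1707    0.1126    0.1394    1.2127]
Total output x = L · d:
  x_0 = 1.1520·23 + 0.0713·86 + 0.1068·53 + 0.0490·85 + 0.0424·18 + 0.1415·72 = 53.4134
  x_1 = 0.1945·23 + 1.0718·86 + 0.0795·53 + 0.0998·85 + 0.1641·18 + 0.1126·72 = 120.4084
  x_2 = 0.1505·23 + 0.1313·86 + 1.0635·53 + 0.0963·85 + 0.0756·18 + 0.1465·72 = 91.2093
  x_3 = 0.0625·23 + 0.0438·86 + 0.0840·53 + 1.1017·85 + 0.1251·18 + 0.0939·72 = 112.3118
  x_4 = 0.1666·23 + 0.0593·86 + 0.1414·53 + 0.1237·85 + 1.1270·18 + 0.1590·72 = 58.6754
  x_5 = 0.1735·23 + 0.1187·86 + 0.1707·53 + 0.1126·85 + 0.1394·18 + 1.2127·72 = 122.6455
Output multipliers (column sums of L):
  Manufacturing: 1.8996
  Mining: 1.4962
  Healthcare: 1.6459
  Agriculture: 1.5832
  Chemicals: 1.6736
  Transport: 1.8663

Manufacturing (1.8996)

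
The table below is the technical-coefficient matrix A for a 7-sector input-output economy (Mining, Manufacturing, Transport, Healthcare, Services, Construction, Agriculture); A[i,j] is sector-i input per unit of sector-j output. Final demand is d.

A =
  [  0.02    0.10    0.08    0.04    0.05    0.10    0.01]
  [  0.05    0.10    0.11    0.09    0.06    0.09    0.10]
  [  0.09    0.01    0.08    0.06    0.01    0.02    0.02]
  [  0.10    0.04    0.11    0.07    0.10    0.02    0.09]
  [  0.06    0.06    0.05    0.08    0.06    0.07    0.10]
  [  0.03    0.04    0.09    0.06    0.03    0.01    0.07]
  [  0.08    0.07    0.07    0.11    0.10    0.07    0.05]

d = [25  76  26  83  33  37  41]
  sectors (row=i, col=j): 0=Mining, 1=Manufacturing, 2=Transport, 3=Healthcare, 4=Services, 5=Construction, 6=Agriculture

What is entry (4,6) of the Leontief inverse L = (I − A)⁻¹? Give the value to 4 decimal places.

L[4,6] = 0.1554

Form M = I − A:
  [  0.98   -0.10   -0.08   -0.04   -0.05   -0.10   -0.01]
  [ -0.05    0.90   -0.11   -0.09   -0.06   -0.09   -0.10]
  [ -0.09   -0.01    0.92   -0.06   -0.01   -0.02   -0.02]
  [ -0.10   -0.04   -0.11    0.93   -0.10   -0.02   -0.09]
  [ -0.06   -0.06   -0.05   -0.08    0.94   -0.07   -0.10]
  [ -0.03   -0.04   -0.09   -0.06   -0.03    0.99   -0.07]
  [ -0.08   -0.07   -0.07   -0.11   -0.10   -0.07    0.95]
Leontief inverse L = M⁻¹:
  [  1.0641    0.1401    0.1425    0.0914    0.0871    0.1351    0.0567]
  [  0.1212    1.1622    0.2037    0.1707    0.1235    0.1461    0.1678]
  [  0.1219    0.0382    1.1232    0.0929    0.0370    0.0462    0.0450]
  [  0.1620    0.0957    0.1884    1.1390    0.1557    0.0732    0.1454]
  [  0.1166    0.1124    0.1249    0.1458    1.1143    0.1172    0.1554]
  [  0.0717    0.0730    0.1408    0.1044    0.0655    1.0410    0.1049]
  [  0.1438    0.1285    0.1551    0.1820    0.1593    0.1231    1.1140]
Total output x = L · d:
  x_0 = 1.0641·25 + 0.1401·76 + 0.1425·26 + 0.0914·83 + 0.0871·33 + 0.1351·37 + 0.0567·41 = 58.7452
  x_1 = 0.1212·25 + 1.1622·76 + 0.2037·26 + 0.1707·83 + 0.1235·33 + 0.1461·37 + 0.1678·41 = 127.1805
  x_2 = 0.1219·25 + 0.0382·76 + 1.1232·26 + 0.0929·83 + 0.0370·33 + 0.0462·37 + 0.0450·41 = 47.6393
  x_3 = 0.1620·25 + 0.0957·76 + 0.1884·26 + 1.1390·83 + 0.1557·33 + 0.0732·37 + 0.1454·41 = 124.5620
  x_4 = 0.1166·25 + 0.1124·76 + 0.1249·26 + 0.1458·83 + 1.1143·33 + 0.1172·37 + 0.1554·41 = 74.2839
  x_5 = 0.0717·25 + 0.0730·76 + 0.1408·26 + 0.1044·83 + 0.0655·33 + 1.0410·37 + 0.1049·41 = 64.6452
  x_6 = 0.1438·25 + 0.1285·76 + 0.1551·26 + 0.1820·83 + 0.1593·33 + 0.1231·37 + 1.1140·41 = 87.9920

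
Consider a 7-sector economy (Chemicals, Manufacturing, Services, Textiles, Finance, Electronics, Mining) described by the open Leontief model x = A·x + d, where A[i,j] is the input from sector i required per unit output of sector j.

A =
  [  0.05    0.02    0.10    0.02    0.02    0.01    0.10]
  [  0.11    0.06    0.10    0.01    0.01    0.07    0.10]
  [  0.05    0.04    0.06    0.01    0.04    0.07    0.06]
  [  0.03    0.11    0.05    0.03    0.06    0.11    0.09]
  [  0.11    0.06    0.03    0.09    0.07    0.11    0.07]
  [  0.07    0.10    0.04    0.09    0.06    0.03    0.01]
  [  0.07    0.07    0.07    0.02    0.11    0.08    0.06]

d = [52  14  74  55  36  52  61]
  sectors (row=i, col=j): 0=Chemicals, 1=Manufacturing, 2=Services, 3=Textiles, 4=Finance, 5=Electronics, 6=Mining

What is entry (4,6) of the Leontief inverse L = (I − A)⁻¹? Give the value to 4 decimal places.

L[4,6] = 0.1349

Form M = I − A:
  [  0.95   -0.02   -0.10   -0.02   -0.02   -0.01   -0.10]
  [ -0.11    0.94   -0.10   -0.01   -0.01   -0.07   -0.10]
  [ -0.05   -0.04    0.94   -0.01   -0.04   -0.07   -0.06]
  [ -0.03   -0.11   -0.05    0.97   -0.06   -0.11   -0.09]
  [ -0.11   -0.06   -0.03   -0.09    0.93   -0.11   -0.07]
  [ -0.07   -0.10   -0.04   -0.09   -0.06    0.97   -0.01]
  [ -0.07   -0.07   -0.07   -0.02   -0.11   -0.08    0.94]
Leontief inverse L = M⁻¹:
  [  1.0864    0.0516    0.1368    0.0362    0.0514    0.0461    0.1376]
  [  0.1626    1.1047    0.1545    0.0348    0.0498    0.1147    0.1529]
  [  0.0905    0.0753    1.0971    0.0322    0.0703    0.1052    0.0971]
  [  0.0934    0.1661    0.1054    1.0637    0.1048    0.1651    0.1457]
  [  0.1751    0.1222    0.0914    0.1282    1.1195    0.1698    0.1349]
  [  0.1198    0.1449    0.0878    0.1147    0.0923    1.0776    0.0631]
  [  0.1324    0.1219    0.1238    0.0551    0.1539    0.1349    1.1170]
Total output x = L · d:
  x_0 = 1.0864·52 + 0.0516·14 + 0.1368·74 + 0.0362·55 + 0.0514·36 + 0.0461·52 + 0.1376·61 = 81.9751
  x_1 = 0.1626·52 + 1.1047·14 + 0.1545·74 + 0.0348·55 + 0.0498·36 + 0.1147·52 + 0.1529·61 = 54.3566
  x_2 = 0.0905·52 + 0.0753·14 + 1.0971·74 + 0.0322·55 + 0.0703·36 + 0.1052·52 + 0.0971·61 = 102.6461
  x_3 = 0.0934·52 + 0.1661·14 + 0.1054·74 + 1.0637·55 + 0.1048·36 + 0.1651·52 + 0.1457·61 = 94.7347
  x_4 = 0.1751·52 + 0.1222·14 + 0.0914·74 + 0.1282·55 + 1.1195·36 + 0.1698·52 + 0.1349·61 = 81.9965
  x_5 = 0.1198·52 + 0.1449·14 + 0.0878·74 + 0.1147·55 + 0.0923·36 + 1.0776·52 + 0.0631·61 = 84.2685
  x_6 = 0.1324·52 + 0.1219·14 + 0.1238·74 + 0.0551·55 + 0.1539·36 + 0.1349·52 + 1.1170·61 = 101.4726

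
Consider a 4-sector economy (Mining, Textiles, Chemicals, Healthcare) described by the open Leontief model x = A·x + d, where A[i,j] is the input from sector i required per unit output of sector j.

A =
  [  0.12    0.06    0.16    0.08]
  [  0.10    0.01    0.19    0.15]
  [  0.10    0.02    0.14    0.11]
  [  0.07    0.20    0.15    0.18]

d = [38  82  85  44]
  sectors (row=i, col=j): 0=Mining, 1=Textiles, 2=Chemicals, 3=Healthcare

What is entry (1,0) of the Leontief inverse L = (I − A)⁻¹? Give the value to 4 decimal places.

L[1,0] = 0.1791

Form M = I − A:
  [  0.88   -0.06   -0.16   -0.08]
  [ -0.10    0.99   -0.19   -0.15]
  [ -0.10   -0.02    0.86   -0.11]
  [ -0.07   -0.20   -0.15    0.82]
Leontief inverse L = M⁻¹:
  [  1.1947    0.1133    0.2777    0.1745]
  [  0.1791    1.0794    0.3167    0.2574]
  [  0.1656    0.0749    1.2445    0.1968]
  [  0.1760    0.2866    0.3286    1.3332]
Total output x = L · d:
  x_0 = 1.1947·38 + 0.1133·82 + 0.2777·85 + 0.1745·44 = 85.9731
  x_1 = 0.1791·38 + 1.0794·82 + 0.3167·85 + 0.2574·44 = 133.5568
  x_2 = 0.1656·38 + 0.0749·82 + 1.2445·85 + 0.1968·44 = 126.8773
  x_3 = 0.1760·38 + 0.2866·82 + 0.3286·85 + 1.3332·44 = 116.7818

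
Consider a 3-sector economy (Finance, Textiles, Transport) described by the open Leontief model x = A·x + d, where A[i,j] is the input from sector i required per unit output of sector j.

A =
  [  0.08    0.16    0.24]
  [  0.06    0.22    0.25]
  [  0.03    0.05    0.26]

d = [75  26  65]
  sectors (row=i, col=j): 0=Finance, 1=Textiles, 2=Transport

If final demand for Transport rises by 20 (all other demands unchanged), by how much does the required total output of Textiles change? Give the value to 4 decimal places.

9.6814

Form M = I − A:
  [  0.92   -0.16   -0.24]
  [ -0.06    0.78   -0.25]
  [ -0.03   -0.05    0.74]
Leontief inverse L = M⁻¹:
  [  1.1185    0.2583    0.4500]
  [  0.1028    1.3342    0.4841]
  [  0.0523    0.1006    1.4023]
Total output x = L · d:
  x_0 = 1.1185·75 + 0.2583·26 + 0.4500·65 = 119.8511
  x_1 = 0.1028·75 + 1.3342·26 + 0.4841·65 = 73.8627
  x_2 = 0.0523·75 + 0.1006·26 + 1.4023·65 = 97.6874
Δx_1 = L[1,2] · Δd_2 = 0.4841 · 20 = 9.6814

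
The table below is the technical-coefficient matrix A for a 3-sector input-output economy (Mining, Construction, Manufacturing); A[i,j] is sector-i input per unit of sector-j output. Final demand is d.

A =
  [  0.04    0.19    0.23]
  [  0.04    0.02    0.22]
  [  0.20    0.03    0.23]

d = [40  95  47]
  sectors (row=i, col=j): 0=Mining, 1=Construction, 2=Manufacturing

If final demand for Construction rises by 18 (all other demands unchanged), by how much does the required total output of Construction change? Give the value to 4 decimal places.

Form M = I − A:
  [  0.96   -0.19   -0.23]
  [ -0.04    0.98   -0.22]
  [ -0.20   -0.03    0.77]
Leontief inverse L = M⁻¹:
  [  1.1359    0.2326    0.4058]
  [  0.1136    1.0527    0.3347]
  [  0.2995    0.1014    1.4171]
Total output x = L · d:
  x_0 = 1.1359·40 + 0.2326·95 + 0.4058·47 = 86.6080
  x_1 = 0.1136·40 + 1.0527·95 + 0.3347·47 = 120.2784
  x_2 = 0.2995·40 + 0.1014·95 + 1.4171·47 = 88.2207
Δx_1 = L[1,1] · Δd_1 = 1.0527 · 18 = 18.9482

18.9482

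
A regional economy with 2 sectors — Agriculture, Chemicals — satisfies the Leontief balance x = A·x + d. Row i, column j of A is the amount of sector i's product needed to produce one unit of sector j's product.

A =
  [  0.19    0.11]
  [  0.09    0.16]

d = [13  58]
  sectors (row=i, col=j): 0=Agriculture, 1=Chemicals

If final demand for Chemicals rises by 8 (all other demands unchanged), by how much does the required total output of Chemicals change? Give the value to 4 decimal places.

Form M = I − A:
  [  0.81   -0.11]
  [ -0.09    0.84]
Leontief inverse L = M⁻¹:
  [  1.2528    0.1641]
  [  0.1342    1.2081]
Total output x = L · d:
  x_0 = 1.2528·13 + 0.1641·58 = 25.8016
  x_1 = 0.1342·13 + 1.2081·58 = 71.8121
Δx_1 = L[1,1] · Δd_1 = 1.2081 · 8 = 9.6644

9.6644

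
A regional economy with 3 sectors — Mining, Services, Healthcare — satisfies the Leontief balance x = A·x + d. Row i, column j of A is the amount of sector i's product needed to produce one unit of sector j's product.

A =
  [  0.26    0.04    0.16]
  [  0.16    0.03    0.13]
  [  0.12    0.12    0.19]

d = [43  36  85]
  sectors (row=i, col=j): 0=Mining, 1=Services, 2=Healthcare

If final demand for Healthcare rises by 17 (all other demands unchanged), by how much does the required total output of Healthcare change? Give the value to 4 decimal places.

22.2981

Form M = I − A:
  [  0.74   -0.04   -0.16]
  [ -0.16    0.97   -0.13]
  [ -0.12   -0.12    0.81]
Leontief inverse L = M⁻¹:
  [  1.4199    0.0951    0.2957]
  [  0.2677    1.0697    0.2246]
  [  0.2500    0.1726    1.3117]
Total output x = L · d:
  x_0 = 1.4199·43 + 0.0951·36 + 0.2957·85 = 89.6176
  x_1 = 0.2677·43 + 1.0697·36 + 0.2246·85 = 69.1111
  x_2 = 0.2500·43 + 0.1726·36 + 1.3117·85 = 128.4536
Δx_2 = L[2,2] · Δd_2 = 1.3117 · 17 = 22.2981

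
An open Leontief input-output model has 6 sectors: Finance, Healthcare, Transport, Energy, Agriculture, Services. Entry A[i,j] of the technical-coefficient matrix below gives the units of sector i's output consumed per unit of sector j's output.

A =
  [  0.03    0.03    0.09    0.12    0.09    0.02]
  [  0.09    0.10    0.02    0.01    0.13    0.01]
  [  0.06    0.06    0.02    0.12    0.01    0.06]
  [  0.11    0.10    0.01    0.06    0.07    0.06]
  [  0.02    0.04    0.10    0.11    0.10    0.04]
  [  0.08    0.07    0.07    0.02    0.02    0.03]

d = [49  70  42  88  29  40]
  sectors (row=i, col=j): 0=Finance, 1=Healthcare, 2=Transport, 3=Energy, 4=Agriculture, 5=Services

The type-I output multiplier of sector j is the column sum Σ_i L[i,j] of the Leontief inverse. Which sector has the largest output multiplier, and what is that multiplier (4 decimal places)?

Energy (1.7033)

Form M = I − A:
  [  0.97   -0.03   -0.09   -0.12   -0.09   -0.02]
  [ -0.09    0.90   -0.02   -0.01   -0.13   -0.01]
  [ -0.06   -0.06    0.98   -0.12   -0.01   -0.06]
  [ -0.11   -0.10   -0.01    0.94   -0.07   -0.06]
  [ -0.02   -0.04   -0.10   -0.11    0.90   -0.04]
  [ -0.08   -0.07   -0.07   -0.02   -0.02    0.97]
Leontief inverse L = M⁻¹:
  [  1.0706    0.0719    0.1184    0.1691    0.1329    0.0461]
  [  0.1213    1.1354    0.0555    0.0565    0.1818    0.0286]
  [  0.0987    0.0984    1.0438    0.1544    0.0495    0.0792]
  [  0.1509    0.1429    0.0465    1.1068    0.1241    0.0810]
  [  0.0634    0.0849    0.1309    0.1612    1.1452    0.0675]
  [  0.1086    0.0997    0.0927    0.0553    0.0538    1.0456]
Total output x = L · d:
  x_0 = 1.0706·49 + 0.0719·70 + 0.1184·42 + 0.1691·88 + 0.1329·29 + 0.0461·40 = 83.0408
  x_1 = 0.1213·49 + 1.1354·70 + 0.0555·42 + 0.0565·88 + 0.1818·29 + 0.0286·40 = 99.1468
  x_2 = 0.0987·49 + 0.0984·70 + 1.0438·42 + 0.1544·88 + 0.0495·29 + 0.0792·40 = 73.7505
  x_3 = 0.1509·49 + 0.1429·70 + 0.0465·42 + 1.1068·88 + 0.1241·29 + 0.0810·40 = 123.5936
  x_4 = 0.0634·49 + 0.0849·70 + 0.1309·42 + 0.1612·88 + 1.1452·29 + 0.0675·40 = 64.6387
  x_5 = 0.1086·49 + 0.0997·70 + 0.0927·42 + 0.0553·88 + 0.0538·29 + 1.0456·40 = 64.4440
Output multipliers (column sums of L):
  Finance: 1.6136
  Healthcare: 1.6332
  Transport: 1.4878
  Energy: 1.7033
  Agriculture: 1.6873
  Services: 1.3480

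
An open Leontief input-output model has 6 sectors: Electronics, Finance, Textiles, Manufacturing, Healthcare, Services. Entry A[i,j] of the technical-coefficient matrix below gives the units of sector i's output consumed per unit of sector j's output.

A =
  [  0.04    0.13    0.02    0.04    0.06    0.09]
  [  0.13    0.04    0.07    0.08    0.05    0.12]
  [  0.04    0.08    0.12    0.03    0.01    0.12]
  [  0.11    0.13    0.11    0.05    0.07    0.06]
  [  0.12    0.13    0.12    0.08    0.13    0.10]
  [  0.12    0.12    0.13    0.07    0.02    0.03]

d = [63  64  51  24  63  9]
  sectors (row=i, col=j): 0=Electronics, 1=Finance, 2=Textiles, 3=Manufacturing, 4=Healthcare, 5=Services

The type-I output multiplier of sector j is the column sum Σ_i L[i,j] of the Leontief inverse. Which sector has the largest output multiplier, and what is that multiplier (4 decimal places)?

Finance (2.1967)

Form M = I − A:
  [  0.96   -0.13   -0.02   -0.04   -0.06   -0.09]
  [ -0.13    0.96   -0.07   -0.08   -0.05   -0.12]
  [ -0.04   -0.08    0.88   -0.03   -0.01   -0.12]
  [ -0.11   -0.13   -0.11    0.95   -0.07   -0.06]
  [ -0.12   -0.13   -0.12   -0.08    0.87   -0.10]
  [ -0.12   -0.12   -0.13   -0.07   -0.02    0.97]
Leontief inverse L = M⁻¹:
  [  1.1147    0.2031    0.0889    0.0867    0.1001    0.1552]
  [  0.2128    1.1392    0.1545    0.1325    0.0971    0.1980]
  [  0.1066    0.1521    1.1926    0.0719    0.0398    0.1848]
  [  0.2008    0.2297    0.2006    1.1083    0.1220    0.1530]
  [  0.2415    0.2643    0.2424    0.1574    1.2017    0.2187]
  [  0.1980    0.2085    0.2094    0.1200    0.0633    1.1149]
Total output x = L · d:
  x_0 = 1.1147·63 + 0.2031·64 + 0.0889·51 + 0.0867·24 + 0.1001·63 + 0.1552·9 = 97.5437
  x_1 = 0.2128·63 + 1.1392·64 + 0.1545·51 + 0.1325·24 + 0.0971·63 + 0.1980·9 = 105.2785
  x_2 = 0.1066·63 + 0.1521·64 + 1.1926·51 + 0.0719·24 + 0.0398·63 + 0.1848·9 = 83.1690
  x_3 = 0.2008·63 + 0.2297·64 + 0.2006·51 + 1.1083·24 + 0.1220·63 + 0.1530·9 = 73.2470
  x_4 = 0.2415·63 + 0.2643·64 + 0.2424·51 + 0.1574·24 + 1.2017·63 + 0.2187·9 = 125.9441
  x_5 = 0.1980·63 + 0.2085·64 + 0.2094·51 + 0.1200·24 + 0.0633·63 + 1.1149·9 = 53.3988
Output multipliers (column sums of L):
  Electronics: 2.0744
  Finance: 2.1967
  Textiles: 2.0884
  Manufacturing: 1.6769
  Healthcare: 1.6242
  Services: 2.0247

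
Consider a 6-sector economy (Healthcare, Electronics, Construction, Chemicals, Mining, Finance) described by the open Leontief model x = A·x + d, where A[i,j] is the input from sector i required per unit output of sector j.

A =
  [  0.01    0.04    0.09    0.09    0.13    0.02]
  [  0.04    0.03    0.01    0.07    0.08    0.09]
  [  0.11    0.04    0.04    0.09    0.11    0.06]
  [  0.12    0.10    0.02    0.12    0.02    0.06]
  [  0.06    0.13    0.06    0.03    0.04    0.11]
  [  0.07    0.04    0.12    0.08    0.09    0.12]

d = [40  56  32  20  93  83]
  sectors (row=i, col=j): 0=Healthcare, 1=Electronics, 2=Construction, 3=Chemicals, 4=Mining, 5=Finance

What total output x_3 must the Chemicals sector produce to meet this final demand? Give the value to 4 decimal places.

Form M = I − A:
  [  0.99   -0.04   -0.09   -0.09   -0.13   -0.02]
  [ -0.04    0.97   -0.01   -0.07   -0.08   -0.09]
  [ -0.11   -0.04    0.96   -0.09   -0.11   -0.06]
  [ -0.12   -0.10   -0.02    0.88   -0.02   -0.06]
  [ -0.06   -0.13   -0.06   -0.03    0.96   -0.11]
  [ -0.07   -0.04   -0.12   -0.08   -0.09    0.88]
Leontief inverse L = M⁻¹:
  [  1.0603    0.0898    0.1234    0.1408    0.1750    0.0732]
  [  0.0791    1.0696    0.0456    0.1144    0.1203    0.1371]
  [  0.1615    0.0946    1.0863    0.1517    0.1685    0.1188]
  [  0.1690    0.1467    0.0611    1.1845    0.0774    0.1134]
  [  0.1080    0.1724    0.1039    0.0884    1.1004    0.1707]
  [  0.1364    0.0996    0.1762    0.1538    0.1619    1.1924]
Total output x = L · d:
  x_0 = 1.0603·40 + 0.0898·56 + 0.1234·32 + 0.1408·20 + 0.1750·93 + 0.0732·83 = 76.5503
  x_1 = 0.0791·40 + 1.0696·56 + 0.0456·32 + 0.1144·20 + 0.1203·93 + 0.1371·83 = 89.3868
  x_2 = 0.1615·40 + 0.0946·56 + 1.0863·32 + 0.1517·20 + 0.1685·93 + 0.1188·83 = 75.0905
  x_3 = 0.1690·40 + 0.1467·56 + 0.0611·32 + 1.1845·20 + 0.0774·93 + 0.1134·83 = 57.2326
  x_4 = 0.1080·40 + 0.1724·56 + 0.1039·32 + 0.0884·20 + 1.1004·93 + 0.1707·83 = 135.5743
  x_5 = 0.1364·40 + 0.0996·56 + 0.1762·32 + 0.1538·20 + 0.1619·93 + 1.1924·83 = 133.7786

57.2326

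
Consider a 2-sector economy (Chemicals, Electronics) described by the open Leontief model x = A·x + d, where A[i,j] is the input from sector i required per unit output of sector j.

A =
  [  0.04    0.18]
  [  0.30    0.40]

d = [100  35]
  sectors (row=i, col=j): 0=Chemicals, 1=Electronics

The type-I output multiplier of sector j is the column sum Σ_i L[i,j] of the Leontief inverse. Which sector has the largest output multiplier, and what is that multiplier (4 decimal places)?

Form M = I − A:
  [  0.96   -0.18]
  [ -0.30    0.60]
Leontief inverse L = M⁻¹:
  [  1.1494    0.3448]
  [  0.5747    1.8391]
Total output x = L · d:
  x_0 = 1.1494·100 + 0.3448·35 = 127.0115
  x_1 = 0.5747·100 + 1.8391·35 = 121.8391
Output multipliers (column sums of L):
  Chemicals: 1.7241
  Electronics: 2.1839

Electronics (2.1839)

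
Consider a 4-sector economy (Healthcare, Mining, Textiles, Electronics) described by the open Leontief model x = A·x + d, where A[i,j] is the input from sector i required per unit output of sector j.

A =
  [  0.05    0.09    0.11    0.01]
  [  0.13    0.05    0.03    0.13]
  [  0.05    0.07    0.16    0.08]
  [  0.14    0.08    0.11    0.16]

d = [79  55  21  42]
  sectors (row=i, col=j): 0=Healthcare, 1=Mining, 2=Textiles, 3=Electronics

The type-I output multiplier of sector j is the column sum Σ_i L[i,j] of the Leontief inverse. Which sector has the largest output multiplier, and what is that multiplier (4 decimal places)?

Textiles (1.6572)

Form M = I − A:
  [  0.95   -0.09   -0.11   -0.01]
  [ -0.13    0.95   -0.03   -0.13]
  [ -0.05   -0.07    0.84   -0.08]
  [ -0.14   -0.08   -0.11    0.84]
Leontief inverse L = M⁻¹:
  [  1.0835    0.1177    0.1521    0.0456]
  [  0.1803    1.0911    0.0860    0.1792]
  [  0.0996    0.1111    1.2252    0.1351]
  [  0.2108    0.1381    0.1940    1.2328]
Total output x = L · d:
  x_0 = 1.0835·79 + 0.1177·55 + 0.1521·21 + 0.0456·42 = 97.1740
  x_1 = 0.1803·79 + 1.0911·55 + 0.0860·21 + 0.1792·42 = 83.5861
  x_2 = 0.0996·79 + 0.1111·55 + 1.2252·21 + 0.1351·42 = 45.3781
  x_3 = 0.2108·79 + 0.1381·55 + 0.1940·21 + 1.2328·42 = 80.0986
Output multipliers (column sums of L):
  Healthcare: 1.5741
  Mining: 1.4580
  Textiles: 1.6572
  Electronics: 1.5927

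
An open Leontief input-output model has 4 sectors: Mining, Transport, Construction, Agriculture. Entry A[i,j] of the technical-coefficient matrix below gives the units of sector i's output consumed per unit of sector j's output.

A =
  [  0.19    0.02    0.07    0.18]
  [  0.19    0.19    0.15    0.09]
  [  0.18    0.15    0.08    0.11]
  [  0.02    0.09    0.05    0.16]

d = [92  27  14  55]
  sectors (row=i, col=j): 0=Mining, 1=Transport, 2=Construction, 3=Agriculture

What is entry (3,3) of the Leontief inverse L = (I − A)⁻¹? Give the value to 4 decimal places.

Form M = I − A:
  [  0.81   -0.02   -0.07   -0.18]
  [ -0.19    0.81   -0.15   -0.09]
  [ -0.18   -0.15    0.92   -0.11]
  [ -0.02   -0.09   -0.05    0.84]
Leontief inverse L = M⁻¹:
  [  1.2918    0.0896    0.1294    0.3034]
  [  0.3731    1.3198    0.2574    0.2551]
  [  0.3243    0.2517    1.1662    0.2492]
  [  0.0900    0.1585    0.1001    1.2399]
Total output x = L · d:
  x_0 = 1.2918·92 + 0.0896·27 + 0.1294·14 + 0.3034·55 = 139.7613
  x_1 = 0.3731·92 + 1.3198·27 + 0.2574·14 + 0.2551·55 = 87.5910
  x_2 = 0.3243·92 + 0.2517·27 + 1.1662·14 + 0.2492·55 = 66.6662
  x_3 = 0.0900·92 + 0.1585·27 + 0.1001·14 + 1.2399·55 = 82.1568

L[3,3] = 1.2399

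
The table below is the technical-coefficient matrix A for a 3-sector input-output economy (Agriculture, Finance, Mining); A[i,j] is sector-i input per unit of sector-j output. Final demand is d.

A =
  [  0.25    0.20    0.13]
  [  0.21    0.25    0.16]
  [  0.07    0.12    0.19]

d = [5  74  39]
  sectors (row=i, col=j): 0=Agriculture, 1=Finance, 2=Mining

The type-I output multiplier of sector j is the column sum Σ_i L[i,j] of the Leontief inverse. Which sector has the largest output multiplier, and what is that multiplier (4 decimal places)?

Finance (2.2286)

Form M = I − A:
  [  0.75   -0.20   -0.13]
  [ -0.21    0.75   -0.16]
  [ -0.07   -0.12    0.81]
Leontief inverse L = M⁻¹:
  [  1.4899    0.4498    0.3280]
  [  0.4591    1.5155    0.3730]
  [  0.1968    0.2634    1.3182]
Total output x = L · d:
  x_0 = 1.4899·5 + 0.4498·74 + 0.3280·39 = 53.5232
  x_1 = 0.4591·5 + 1.5155·74 + 0.3730·39 = 128.9882
  x_2 = 0.1968·5 + 0.2634·74 + 1.3182·39 = 71.8830
Output multipliers (column sums of L):
  Agriculture: 2.1458
  Finance: 2.2286
  Mining: 2.0192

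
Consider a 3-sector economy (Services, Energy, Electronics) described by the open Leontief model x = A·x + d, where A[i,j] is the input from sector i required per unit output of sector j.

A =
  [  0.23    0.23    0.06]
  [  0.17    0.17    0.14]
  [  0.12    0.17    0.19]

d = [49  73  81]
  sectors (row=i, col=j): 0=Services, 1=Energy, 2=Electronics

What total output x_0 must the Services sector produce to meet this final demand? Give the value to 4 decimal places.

115.6830

Form M = I − A:
  [  0.77   -0.23   -0.06]
  [ -0.17    0.83   -0.14]
  [ -0.12   -0.17    0.81]
Leontief inverse L = M⁻¹:
  [  1.4218    0.4308    0.1798]
  [  0.3387    1.3517    0.2587]
  [  0.2817    0.3475    1.3155]
Total output x = L · d:
  x_0 = 1.4218·49 + 0.4308·73 + 0.1798·81 = 115.6830
  x_1 = 0.3387·49 + 1.3517·73 + 0.2587·81 = 136.2267
  x_2 = 0.2817·49 + 0.3475·73 + 1.3155·81 = 145.7290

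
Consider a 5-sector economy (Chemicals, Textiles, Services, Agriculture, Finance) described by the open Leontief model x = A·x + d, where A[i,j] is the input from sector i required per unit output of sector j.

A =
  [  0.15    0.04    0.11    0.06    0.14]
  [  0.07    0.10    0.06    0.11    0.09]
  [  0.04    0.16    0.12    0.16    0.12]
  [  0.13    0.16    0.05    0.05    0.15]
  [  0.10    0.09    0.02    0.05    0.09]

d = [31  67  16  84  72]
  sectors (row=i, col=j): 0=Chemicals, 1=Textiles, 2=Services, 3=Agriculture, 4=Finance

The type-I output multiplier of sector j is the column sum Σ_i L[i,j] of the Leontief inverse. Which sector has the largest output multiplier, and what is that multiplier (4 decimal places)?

Form M = I − A:
  [  0.85   -0.04   -0.11   -0.06   -0.14]
  [ -0.07    0.90   -0.06   -0.11   -0.09]
  [ -0.04   -0.16    0.88   -0.16   -0.12]
  [ -0.13   -0.16   -0.05    0.95   -0.15]
  [ -0.10   -0.09   -0.02   -0.05    0.91]
Leontief inverse L = M⁻¹:
  [  1.2469    0.1369    0.1787    0.1380    0.2517]
  [  0.1519    1.1880    0.1142    0.1761    0.1849]
  [  0.1491    0.2900    1.1951    0.2575    0.2517]
  [  0.2306    0.2582    0.1166    1.1306    0.2628]
  [  0.1680    0.1531    0.0636    0.1004    1.1648]
Total output x = L · d:
  x_0 = 1.2469·31 + 0.1369·67 + 0.1787·16 + 0.1380·84 + 0.2517·72 = 80.3923
  x_1 = 0.1519·31 + 1.1880·67 + 0.1142·16 + 0.1761·84 + 0.1849·72 = 114.2399
  x_2 = 0.1491·31 + 0.2900·67 + 1.1951·16 + 0.2575·84 + 0.2517·72 = 82.9320
  x_3 = 0.2306·31 + 0.2582·67 + 0.1166·16 + 1.1306·84 + 0.2628·72 = 140.2031
  x_4 = 0.1680·31 + 0.1531·67 + 0.0636·16 + 0.1004·84 + 1.1648·72 = 108.7798
Output multipliers (column sums of L):
  Chemicals: 1.9465
  Textiles: 2.0262
  Services: 1.6683
  Agriculture: 1.8025
  Finance: 2.1159

Finance (2.1159)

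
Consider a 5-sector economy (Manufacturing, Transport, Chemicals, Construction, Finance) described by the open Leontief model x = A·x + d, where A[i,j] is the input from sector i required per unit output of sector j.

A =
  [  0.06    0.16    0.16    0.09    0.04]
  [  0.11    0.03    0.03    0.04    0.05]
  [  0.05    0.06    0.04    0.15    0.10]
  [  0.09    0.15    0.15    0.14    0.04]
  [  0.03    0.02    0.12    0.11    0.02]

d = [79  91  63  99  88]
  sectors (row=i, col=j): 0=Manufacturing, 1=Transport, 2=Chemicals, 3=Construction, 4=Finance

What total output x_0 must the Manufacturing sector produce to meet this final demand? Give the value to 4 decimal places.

149.9928

Form M = I − A:
  [  0.94   -0.16   -0.16   -0.09   -0.04]
  [ -0.11    0.97   -0.03   -0.04   -0.05]
  [ -0.05   -0.06    0.96   -0.15   -0.10]
  [ -0.09   -0.15   -0.15    0.86   -0.04]
  [ -0.03   -0.02   -0.12   -0.11    0.98]
Leontief inverse L = M⁻¹:
  [  1.1232    0.2294    0.2336    0.1803    0.0888]
  [  0.1407    1.0741    0.0798    0.0878    0.0723]
  [  0.0998    0.1233    1.1144    0.2276    0.1334]
  [  0.1626    0.2362    0.2407    1.2448    0.0941]
  [  0.0677    0.0706    0.1723    0.1749    1.0515]
Total output x = L · d:
  x_0 = 1.1232·79 + 0.2294·91 + 0.2336·63 + 0.1803·99 + 0.0888·88 = 149.9928
  x_1 = 0.1407·79 + 1.0741·91 + 0.0798·63 + 0.0878·99 + 0.0723·88 = 128.9390
  x_2 = 0.0998·79 + 0.1233·91 + 1.1144·63 + 0.2276·99 + 0.1334·88 = 123.5788
  x_3 = 0.1626·79 + 0.2362·91 + 0.2407·63 + 1.2448·99 + 0.0941·88 = 181.0184
  x_4 = 0.0677·79 + 0.0706·91 + 0.1723·63 + 0.1749·99 + 1.0515·88 = 132.4694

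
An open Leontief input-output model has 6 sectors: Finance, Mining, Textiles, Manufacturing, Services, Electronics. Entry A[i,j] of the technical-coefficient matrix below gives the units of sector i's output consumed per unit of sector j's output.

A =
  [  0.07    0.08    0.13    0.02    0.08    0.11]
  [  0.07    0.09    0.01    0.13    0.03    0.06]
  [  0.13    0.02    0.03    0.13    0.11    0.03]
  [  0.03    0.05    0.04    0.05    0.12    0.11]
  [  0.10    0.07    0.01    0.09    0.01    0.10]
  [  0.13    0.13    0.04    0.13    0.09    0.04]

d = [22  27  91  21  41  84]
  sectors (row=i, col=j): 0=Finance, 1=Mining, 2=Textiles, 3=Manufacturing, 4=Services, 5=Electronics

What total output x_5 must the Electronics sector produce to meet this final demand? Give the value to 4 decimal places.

123.3280

Form M = I − A:
  [  0.93   -0.08   -0.13   -0.02   -0.08   -0.11]
  [ -0.07    0.91   -0.01   -0.13   -0.03   -0.06]
  [ -0.13   -0.02    0.97   -0.13   -0.11   -0.03]
  [ -0.03   -0.05   -0.04    0.95   -0.12   -0.11]
  [ -0.10   -0.07   -0.01   -0.09    0.99   -0.10]
  [ -0.13   -0.13   -0.04   -0.13   -0.09    0.96]
Leontief inverse L = M⁻¹:
  [  1.1532    0.1468    0.1691    0.1050    0.1449    0.1737]
  [  0.1233    1.1441    0.0418    0.1888    0.0828    0.1172]
  [  0.1941    0.0785    1.0715    0.1912    0.1694    0.1002]
  [  0.0950    0.1079    0.0685    1.1174    0.1690    0.1654]
  [  0.1569    0.1270    0.0458    0.1490    1.0639    0.1552]
  [  0.2085    0.2046    0.0868    0.2130    0.1605    1.1222]
Total output x = L · d:
  x_0 = 1.1532·22 + 0.1468·27 + 0.1691·91 + 0.1050·21 + 0.1449·41 + 0.1737·84 = 67.4605
  x_1 = 0.1233·22 + 1.1441·27 + 0.0418·91 + 0.1888·21 + 0.0828·41 + 0.1172·84 = 54.6138
  x_2 = 0.1941·22 + 0.0785·27 + 1.0715·91 + 0.1912·21 + 0.1694·41 + 0.1002·84 = 123.2713
  x_3 = 0.0950·22 + 0.1079·27 + 0.0685·91 + 1.1174·21 + 0.1690·41 + 0.1654·84 = 55.5287
  x_4 = 0.1569·22 + 0.1270·27 + 0.0458·91 + 0.1490·21 + 1.0639·41 + 0.1552·84 = 70.8405
  x_5 = 0.2085·22 + 0.2046·27 + 0.0868·91 + 0.2130·21 + 0.1605·41 + 1.1222·84 = 123.3280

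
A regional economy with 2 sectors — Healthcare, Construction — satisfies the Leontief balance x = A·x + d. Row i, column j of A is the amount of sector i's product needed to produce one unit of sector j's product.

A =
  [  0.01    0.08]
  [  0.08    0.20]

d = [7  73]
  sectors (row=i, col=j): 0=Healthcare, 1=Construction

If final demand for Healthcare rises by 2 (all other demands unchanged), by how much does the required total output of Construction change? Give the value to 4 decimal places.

0.2037

Form M = I − A:
  [  0.99   -0.08]
  [ -0.08    0.80]
Leontief inverse L = M⁻¹:
  [  1.0183    0.1018]
  [  0.1018    1.2602]
Total output x = L · d:
  x_0 = 1.0183·7 + 0.1018·73 = 14.5621
  x_1 = 0.1018·7 + 1.2602·73 = 92.7062
Δx_1 = L[1,0] · Δd_0 = 0.1018 · 2 = 0.2037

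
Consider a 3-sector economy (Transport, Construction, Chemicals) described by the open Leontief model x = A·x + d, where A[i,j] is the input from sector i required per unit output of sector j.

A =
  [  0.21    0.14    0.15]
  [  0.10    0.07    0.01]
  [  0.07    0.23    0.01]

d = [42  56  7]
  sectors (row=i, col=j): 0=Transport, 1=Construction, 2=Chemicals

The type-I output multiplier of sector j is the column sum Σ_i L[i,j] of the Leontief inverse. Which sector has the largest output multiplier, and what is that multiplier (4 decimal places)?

Form M = I − A:
  [  0.79   -0.14   -0.15]
  [ -0.10    0.93   -0.01]
  [ -0.07   -0.23    0.99]
Leontief inverse L = M⁻¹:
  [  1.3151    0.2479    0.2018]
  [  0.1428    1.1049    0.0328]
  [  0.1262    0.2742    1.0320]
Total output x = L · d:
  x_0 = 1.3151·42 + 0.2479·56 + 0.2018·7 = 70.5259
  x_1 = 0.1428·42 + 1.1049·56 + 0.0328·7 = 68.0983
  x_2 = 0.1262·42 + 0.2742·56 + 1.0320·7 = 27.8782
Output multipliers (column sums of L):
  Transport: 1.5840
  Construction: 1.6269
  Chemicals: 1.2665

Construction (1.6269)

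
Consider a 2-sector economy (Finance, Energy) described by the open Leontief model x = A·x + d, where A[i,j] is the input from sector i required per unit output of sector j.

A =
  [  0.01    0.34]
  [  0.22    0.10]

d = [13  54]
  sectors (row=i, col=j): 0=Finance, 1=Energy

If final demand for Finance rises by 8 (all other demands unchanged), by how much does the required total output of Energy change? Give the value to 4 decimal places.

2.1563

Form M = I − A:
  [  0.99   -0.34]
  [ -0.22    0.90]
Leontief inverse L = M⁻¹:
  [  1.1027    0.4166]
  [  0.2695    1.2129]
Total output x = L · d:
  x_0 = 1.1027·13 + 0.4166·54 = 36.8292
  x_1 = 0.2695·13 + 1.2129·54 = 69.0027
Δx_1 = L[1,0] · Δd_0 = 0.2695 · 8 = 2.1563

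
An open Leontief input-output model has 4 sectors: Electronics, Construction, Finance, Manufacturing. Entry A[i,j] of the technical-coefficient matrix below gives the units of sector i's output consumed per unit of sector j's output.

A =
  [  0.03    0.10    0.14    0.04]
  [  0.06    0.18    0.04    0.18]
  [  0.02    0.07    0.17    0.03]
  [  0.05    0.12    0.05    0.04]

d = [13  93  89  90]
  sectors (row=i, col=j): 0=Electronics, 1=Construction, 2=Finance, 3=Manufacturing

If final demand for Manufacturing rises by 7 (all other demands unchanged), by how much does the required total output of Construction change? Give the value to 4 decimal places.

1.7204

Form M = I − A:
  [  0.97   -0.10   -0.14   -0.04]
  [ -0.06    0.82   -0.04   -0.18]
  [ -0.02   -0.07    0.83   -0.03]
  [ -0.05   -0.12   -0.05    0.96]
Leontief inverse L = M⁻¹:
  [  1.0485    0.1555    0.1891    0.0788]
  [  0.0934    1.2747    0.0920    0.2458]
  [  0.0356    0.1175    1.2202    0.0617]
  [  0.0681    0.1736    0.0849    1.0797]
Total output x = L · d:
  x_0 = 1.0485·13 + 0.1555·93 + 0.1891·89 + 0.0788·90 = 52.0134
  x_1 = 0.0934·13 + 1.2747·93 + 0.0920·89 + 0.2458·90 = 150.0714
  x_2 = 0.0356·13 + 0.1175·93 + 1.2202·89 + 0.0617·90 = 125.5397
  x_3 = 0.0681·13 + 0.1736·93 + 0.0849·89 + 1.0797·90 = 121.7565
Δx_1 = L[1,3] · Δd_3 = 0.2458 · 7 = 1.7204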